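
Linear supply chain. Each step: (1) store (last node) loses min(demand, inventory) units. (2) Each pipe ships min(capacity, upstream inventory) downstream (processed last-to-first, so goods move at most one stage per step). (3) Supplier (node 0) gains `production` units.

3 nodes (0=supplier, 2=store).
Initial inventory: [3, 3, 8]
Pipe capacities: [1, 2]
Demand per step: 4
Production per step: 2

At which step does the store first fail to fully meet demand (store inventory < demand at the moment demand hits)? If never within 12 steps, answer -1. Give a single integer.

Step 1: demand=4,sold=4 ship[1->2]=2 ship[0->1]=1 prod=2 -> [4 2 6]
Step 2: demand=4,sold=4 ship[1->2]=2 ship[0->1]=1 prod=2 -> [5 1 4]
Step 3: demand=4,sold=4 ship[1->2]=1 ship[0->1]=1 prod=2 -> [6 1 1]
Step 4: demand=4,sold=1 ship[1->2]=1 ship[0->1]=1 prod=2 -> [7 1 1]
Step 5: demand=4,sold=1 ship[1->2]=1 ship[0->1]=1 prod=2 -> [8 1 1]
Step 6: demand=4,sold=1 ship[1->2]=1 ship[0->1]=1 prod=2 -> [9 1 1]
Step 7: demand=4,sold=1 ship[1->2]=1 ship[0->1]=1 prod=2 -> [10 1 1]
Step 8: demand=4,sold=1 ship[1->2]=1 ship[0->1]=1 prod=2 -> [11 1 1]
Step 9: demand=4,sold=1 ship[1->2]=1 ship[0->1]=1 prod=2 -> [12 1 1]
Step 10: demand=4,sold=1 ship[1->2]=1 ship[0->1]=1 prod=2 -> [13 1 1]
Step 11: demand=4,sold=1 ship[1->2]=1 ship[0->1]=1 prod=2 -> [14 1 1]
Step 12: demand=4,sold=1 ship[1->2]=1 ship[0->1]=1 prod=2 -> [15 1 1]
First stockout at step 4

4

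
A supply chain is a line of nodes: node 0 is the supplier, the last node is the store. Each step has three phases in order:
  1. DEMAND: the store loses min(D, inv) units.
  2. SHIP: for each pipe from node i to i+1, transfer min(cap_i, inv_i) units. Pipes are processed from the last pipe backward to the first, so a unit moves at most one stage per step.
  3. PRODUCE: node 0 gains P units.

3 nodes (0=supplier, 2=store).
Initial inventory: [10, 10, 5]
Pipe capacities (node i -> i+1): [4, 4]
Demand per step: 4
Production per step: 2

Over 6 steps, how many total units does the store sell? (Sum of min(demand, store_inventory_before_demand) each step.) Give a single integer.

Step 1: sold=4 (running total=4) -> [8 10 5]
Step 2: sold=4 (running total=8) -> [6 10 5]
Step 3: sold=4 (running total=12) -> [4 10 5]
Step 4: sold=4 (running total=16) -> [2 10 5]
Step 5: sold=4 (running total=20) -> [2 8 5]
Step 6: sold=4 (running total=24) -> [2 6 5]

Answer: 24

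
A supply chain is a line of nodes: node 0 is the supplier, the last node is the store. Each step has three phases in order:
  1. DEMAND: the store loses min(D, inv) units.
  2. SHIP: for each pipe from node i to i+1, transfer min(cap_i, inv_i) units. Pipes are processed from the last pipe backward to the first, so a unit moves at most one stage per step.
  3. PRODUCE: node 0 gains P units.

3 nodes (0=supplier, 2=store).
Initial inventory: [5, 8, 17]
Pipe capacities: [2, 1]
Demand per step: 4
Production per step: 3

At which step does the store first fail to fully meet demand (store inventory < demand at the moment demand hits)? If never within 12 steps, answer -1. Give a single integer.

Step 1: demand=4,sold=4 ship[1->2]=1 ship[0->1]=2 prod=3 -> [6 9 14]
Step 2: demand=4,sold=4 ship[1->2]=1 ship[0->1]=2 prod=3 -> [7 10 11]
Step 3: demand=4,sold=4 ship[1->2]=1 ship[0->1]=2 prod=3 -> [8 11 8]
Step 4: demand=4,sold=4 ship[1->2]=1 ship[0->1]=2 prod=3 -> [9 12 5]
Step 5: demand=4,sold=4 ship[1->2]=1 ship[0->1]=2 prod=3 -> [10 13 2]
Step 6: demand=4,sold=2 ship[1->2]=1 ship[0->1]=2 prod=3 -> [11 14 1]
Step 7: demand=4,sold=1 ship[1->2]=1 ship[0->1]=2 prod=3 -> [12 15 1]
Step 8: demand=4,sold=1 ship[1->2]=1 ship[0->1]=2 prod=3 -> [13 16 1]
Step 9: demand=4,sold=1 ship[1->2]=1 ship[0->1]=2 prod=3 -> [14 17 1]
Step 10: demand=4,sold=1 ship[1->2]=1 ship[0->1]=2 prod=3 -> [15 18 1]
Step 11: demand=4,sold=1 ship[1->2]=1 ship[0->1]=2 prod=3 -> [16 19 1]
Step 12: demand=4,sold=1 ship[1->2]=1 ship[0->1]=2 prod=3 -> [17 20 1]
First stockout at step 6

6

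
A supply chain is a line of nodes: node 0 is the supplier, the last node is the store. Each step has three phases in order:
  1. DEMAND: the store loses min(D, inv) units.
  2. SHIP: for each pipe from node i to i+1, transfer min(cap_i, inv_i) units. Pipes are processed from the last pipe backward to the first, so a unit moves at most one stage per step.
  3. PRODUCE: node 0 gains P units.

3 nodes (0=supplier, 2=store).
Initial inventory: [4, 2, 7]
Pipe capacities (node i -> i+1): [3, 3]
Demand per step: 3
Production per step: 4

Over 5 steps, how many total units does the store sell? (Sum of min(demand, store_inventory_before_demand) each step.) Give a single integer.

Answer: 15

Derivation:
Step 1: sold=3 (running total=3) -> [5 3 6]
Step 2: sold=3 (running total=6) -> [6 3 6]
Step 3: sold=3 (running total=9) -> [7 3 6]
Step 4: sold=3 (running total=12) -> [8 3 6]
Step 5: sold=3 (running total=15) -> [9 3 6]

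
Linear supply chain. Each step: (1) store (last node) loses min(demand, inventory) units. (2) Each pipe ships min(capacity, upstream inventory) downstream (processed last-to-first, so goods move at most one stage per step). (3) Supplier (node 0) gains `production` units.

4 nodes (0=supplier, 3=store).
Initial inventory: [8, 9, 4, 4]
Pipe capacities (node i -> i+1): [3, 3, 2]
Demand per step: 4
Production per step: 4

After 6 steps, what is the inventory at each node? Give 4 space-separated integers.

Step 1: demand=4,sold=4 ship[2->3]=2 ship[1->2]=3 ship[0->1]=3 prod=4 -> inv=[9 9 5 2]
Step 2: demand=4,sold=2 ship[2->3]=2 ship[1->2]=3 ship[0->1]=3 prod=4 -> inv=[10 9 6 2]
Step 3: demand=4,sold=2 ship[2->3]=2 ship[1->2]=3 ship[0->1]=3 prod=4 -> inv=[11 9 7 2]
Step 4: demand=4,sold=2 ship[2->3]=2 ship[1->2]=3 ship[0->1]=3 prod=4 -> inv=[12 9 8 2]
Step 5: demand=4,sold=2 ship[2->3]=2 ship[1->2]=3 ship[0->1]=3 prod=4 -> inv=[13 9 9 2]
Step 6: demand=4,sold=2 ship[2->3]=2 ship[1->2]=3 ship[0->1]=3 prod=4 -> inv=[14 9 10 2]

14 9 10 2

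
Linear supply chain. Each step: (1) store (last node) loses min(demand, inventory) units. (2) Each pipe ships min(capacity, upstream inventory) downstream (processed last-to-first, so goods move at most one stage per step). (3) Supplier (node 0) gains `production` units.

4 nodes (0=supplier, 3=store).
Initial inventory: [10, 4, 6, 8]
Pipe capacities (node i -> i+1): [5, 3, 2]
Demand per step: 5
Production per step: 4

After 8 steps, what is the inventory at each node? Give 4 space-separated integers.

Step 1: demand=5,sold=5 ship[2->3]=2 ship[1->2]=3 ship[0->1]=5 prod=4 -> inv=[9 6 7 5]
Step 2: demand=5,sold=5 ship[2->3]=2 ship[1->2]=3 ship[0->1]=5 prod=4 -> inv=[8 8 8 2]
Step 3: demand=5,sold=2 ship[2->3]=2 ship[1->2]=3 ship[0->1]=5 prod=4 -> inv=[7 10 9 2]
Step 4: demand=5,sold=2 ship[2->3]=2 ship[1->2]=3 ship[0->1]=5 prod=4 -> inv=[6 12 10 2]
Step 5: demand=5,sold=2 ship[2->3]=2 ship[1->2]=3 ship[0->1]=5 prod=4 -> inv=[5 14 11 2]
Step 6: demand=5,sold=2 ship[2->3]=2 ship[1->2]=3 ship[0->1]=5 prod=4 -> inv=[4 16 12 2]
Step 7: demand=5,sold=2 ship[2->3]=2 ship[1->2]=3 ship[0->1]=4 prod=4 -> inv=[4 17 13 2]
Step 8: demand=5,sold=2 ship[2->3]=2 ship[1->2]=3 ship[0->1]=4 prod=4 -> inv=[4 18 14 2]

4 18 14 2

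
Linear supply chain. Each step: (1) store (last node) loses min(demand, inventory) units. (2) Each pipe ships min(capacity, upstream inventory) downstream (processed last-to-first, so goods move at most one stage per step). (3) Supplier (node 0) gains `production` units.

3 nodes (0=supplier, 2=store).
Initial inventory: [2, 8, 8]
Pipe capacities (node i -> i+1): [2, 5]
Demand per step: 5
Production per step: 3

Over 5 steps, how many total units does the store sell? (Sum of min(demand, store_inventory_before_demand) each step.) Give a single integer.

Answer: 22

Derivation:
Step 1: sold=5 (running total=5) -> [3 5 8]
Step 2: sold=5 (running total=10) -> [4 2 8]
Step 3: sold=5 (running total=15) -> [5 2 5]
Step 4: sold=5 (running total=20) -> [6 2 2]
Step 5: sold=2 (running total=22) -> [7 2 2]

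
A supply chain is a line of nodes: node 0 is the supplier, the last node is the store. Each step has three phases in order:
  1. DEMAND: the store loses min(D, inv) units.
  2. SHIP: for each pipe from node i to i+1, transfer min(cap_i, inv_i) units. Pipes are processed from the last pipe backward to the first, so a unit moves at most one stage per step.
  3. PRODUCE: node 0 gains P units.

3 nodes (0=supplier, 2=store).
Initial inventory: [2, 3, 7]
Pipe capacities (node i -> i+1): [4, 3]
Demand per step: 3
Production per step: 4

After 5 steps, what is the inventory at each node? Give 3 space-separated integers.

Step 1: demand=3,sold=3 ship[1->2]=3 ship[0->1]=2 prod=4 -> inv=[4 2 7]
Step 2: demand=3,sold=3 ship[1->2]=2 ship[0->1]=4 prod=4 -> inv=[4 4 6]
Step 3: demand=3,sold=3 ship[1->2]=3 ship[0->1]=4 prod=4 -> inv=[4 5 6]
Step 4: demand=3,sold=3 ship[1->2]=3 ship[0->1]=4 prod=4 -> inv=[4 6 6]
Step 5: demand=3,sold=3 ship[1->2]=3 ship[0->1]=4 prod=4 -> inv=[4 7 6]

4 7 6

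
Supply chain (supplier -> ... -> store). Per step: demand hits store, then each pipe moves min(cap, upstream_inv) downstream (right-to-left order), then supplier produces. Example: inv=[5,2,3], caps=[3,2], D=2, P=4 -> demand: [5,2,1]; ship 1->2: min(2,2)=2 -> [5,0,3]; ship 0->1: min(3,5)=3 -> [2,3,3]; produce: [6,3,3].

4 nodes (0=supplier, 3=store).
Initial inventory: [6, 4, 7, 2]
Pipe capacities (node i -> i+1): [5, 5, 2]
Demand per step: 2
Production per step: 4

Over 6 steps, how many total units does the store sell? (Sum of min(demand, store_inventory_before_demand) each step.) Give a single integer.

Step 1: sold=2 (running total=2) -> [5 5 9 2]
Step 2: sold=2 (running total=4) -> [4 5 12 2]
Step 3: sold=2 (running total=6) -> [4 4 15 2]
Step 4: sold=2 (running total=8) -> [4 4 17 2]
Step 5: sold=2 (running total=10) -> [4 4 19 2]
Step 6: sold=2 (running total=12) -> [4 4 21 2]

Answer: 12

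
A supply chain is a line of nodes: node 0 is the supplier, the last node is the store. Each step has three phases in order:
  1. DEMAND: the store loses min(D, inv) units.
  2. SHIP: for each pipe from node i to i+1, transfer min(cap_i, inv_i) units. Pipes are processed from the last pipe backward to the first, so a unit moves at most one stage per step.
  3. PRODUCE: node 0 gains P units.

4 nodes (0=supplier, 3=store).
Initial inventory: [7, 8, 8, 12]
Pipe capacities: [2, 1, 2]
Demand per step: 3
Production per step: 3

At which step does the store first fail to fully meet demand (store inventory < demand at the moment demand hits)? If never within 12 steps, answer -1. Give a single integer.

Step 1: demand=3,sold=3 ship[2->3]=2 ship[1->2]=1 ship[0->1]=2 prod=3 -> [8 9 7 11]
Step 2: demand=3,sold=3 ship[2->3]=2 ship[1->2]=1 ship[0->1]=2 prod=3 -> [9 10 6 10]
Step 3: demand=3,sold=3 ship[2->3]=2 ship[1->2]=1 ship[0->1]=2 prod=3 -> [10 11 5 9]
Step 4: demand=3,sold=3 ship[2->3]=2 ship[1->2]=1 ship[0->1]=2 prod=3 -> [11 12 4 8]
Step 5: demand=3,sold=3 ship[2->3]=2 ship[1->2]=1 ship[0->1]=2 prod=3 -> [12 13 3 7]
Step 6: demand=3,sold=3 ship[2->3]=2 ship[1->2]=1 ship[0->1]=2 prod=3 -> [13 14 2 6]
Step 7: demand=3,sold=3 ship[2->3]=2 ship[1->2]=1 ship[0->1]=2 prod=3 -> [14 15 1 5]
Step 8: demand=3,sold=3 ship[2->3]=1 ship[1->2]=1 ship[0->1]=2 prod=3 -> [15 16 1 3]
Step 9: demand=3,sold=3 ship[2->3]=1 ship[1->2]=1 ship[0->1]=2 prod=3 -> [16 17 1 1]
Step 10: demand=3,sold=1 ship[2->3]=1 ship[1->2]=1 ship[0->1]=2 prod=3 -> [17 18 1 1]
Step 11: demand=3,sold=1 ship[2->3]=1 ship[1->2]=1 ship[0->1]=2 prod=3 -> [18 19 1 1]
Step 12: demand=3,sold=1 ship[2->3]=1 ship[1->2]=1 ship[0->1]=2 prod=3 -> [19 20 1 1]
First stockout at step 10

10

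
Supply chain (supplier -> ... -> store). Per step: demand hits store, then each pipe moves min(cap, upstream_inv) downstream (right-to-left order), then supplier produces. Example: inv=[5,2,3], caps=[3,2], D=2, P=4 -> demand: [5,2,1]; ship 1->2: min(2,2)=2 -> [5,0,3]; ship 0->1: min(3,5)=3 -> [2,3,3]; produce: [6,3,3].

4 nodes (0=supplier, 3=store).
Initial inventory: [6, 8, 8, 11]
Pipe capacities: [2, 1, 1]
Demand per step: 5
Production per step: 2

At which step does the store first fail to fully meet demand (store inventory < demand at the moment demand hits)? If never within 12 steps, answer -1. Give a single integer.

Step 1: demand=5,sold=5 ship[2->3]=1 ship[1->2]=1 ship[0->1]=2 prod=2 -> [6 9 8 7]
Step 2: demand=5,sold=5 ship[2->3]=1 ship[1->2]=1 ship[0->1]=2 prod=2 -> [6 10 8 3]
Step 3: demand=5,sold=3 ship[2->3]=1 ship[1->2]=1 ship[0->1]=2 prod=2 -> [6 11 8 1]
Step 4: demand=5,sold=1 ship[2->3]=1 ship[1->2]=1 ship[0->1]=2 prod=2 -> [6 12 8 1]
Step 5: demand=5,sold=1 ship[2->3]=1 ship[1->2]=1 ship[0->1]=2 prod=2 -> [6 13 8 1]
Step 6: demand=5,sold=1 ship[2->3]=1 ship[1->2]=1 ship[0->1]=2 prod=2 -> [6 14 8 1]
Step 7: demand=5,sold=1 ship[2->3]=1 ship[1->2]=1 ship[0->1]=2 prod=2 -> [6 15 8 1]
Step 8: demand=5,sold=1 ship[2->3]=1 ship[1->2]=1 ship[0->1]=2 prod=2 -> [6 16 8 1]
Step 9: demand=5,sold=1 ship[2->3]=1 ship[1->2]=1 ship[0->1]=2 prod=2 -> [6 17 8 1]
Step 10: demand=5,sold=1 ship[2->3]=1 ship[1->2]=1 ship[0->1]=2 prod=2 -> [6 18 8 1]
Step 11: demand=5,sold=1 ship[2->3]=1 ship[1->2]=1 ship[0->1]=2 prod=2 -> [6 19 8 1]
Step 12: demand=5,sold=1 ship[2->3]=1 ship[1->2]=1 ship[0->1]=2 prod=2 -> [6 20 8 1]
First stockout at step 3

3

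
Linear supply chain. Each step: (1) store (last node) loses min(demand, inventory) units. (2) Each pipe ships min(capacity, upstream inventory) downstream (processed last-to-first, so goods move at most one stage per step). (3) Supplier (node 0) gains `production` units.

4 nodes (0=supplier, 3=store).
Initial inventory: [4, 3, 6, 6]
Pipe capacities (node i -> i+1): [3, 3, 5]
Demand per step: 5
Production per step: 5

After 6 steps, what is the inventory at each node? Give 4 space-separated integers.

Step 1: demand=5,sold=5 ship[2->3]=5 ship[1->2]=3 ship[0->1]=3 prod=5 -> inv=[6 3 4 6]
Step 2: demand=5,sold=5 ship[2->3]=4 ship[1->2]=3 ship[0->1]=3 prod=5 -> inv=[8 3 3 5]
Step 3: demand=5,sold=5 ship[2->3]=3 ship[1->2]=3 ship[0->1]=3 prod=5 -> inv=[10 3 3 3]
Step 4: demand=5,sold=3 ship[2->3]=3 ship[1->2]=3 ship[0->1]=3 prod=5 -> inv=[12 3 3 3]
Step 5: demand=5,sold=3 ship[2->3]=3 ship[1->2]=3 ship[0->1]=3 prod=5 -> inv=[14 3 3 3]
Step 6: demand=5,sold=3 ship[2->3]=3 ship[1->2]=3 ship[0->1]=3 prod=5 -> inv=[16 3 3 3]

16 3 3 3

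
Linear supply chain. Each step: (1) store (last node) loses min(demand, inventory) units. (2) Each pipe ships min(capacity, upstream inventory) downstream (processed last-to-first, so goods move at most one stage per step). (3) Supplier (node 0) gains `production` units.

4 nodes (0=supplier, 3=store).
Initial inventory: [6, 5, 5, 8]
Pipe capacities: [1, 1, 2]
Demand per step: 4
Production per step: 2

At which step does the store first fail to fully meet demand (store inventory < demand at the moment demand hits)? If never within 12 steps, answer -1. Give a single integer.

Step 1: demand=4,sold=4 ship[2->3]=2 ship[1->2]=1 ship[0->1]=1 prod=2 -> [7 5 4 6]
Step 2: demand=4,sold=4 ship[2->3]=2 ship[1->2]=1 ship[0->1]=1 prod=2 -> [8 5 3 4]
Step 3: demand=4,sold=4 ship[2->3]=2 ship[1->2]=1 ship[0->1]=1 prod=2 -> [9 5 2 2]
Step 4: demand=4,sold=2 ship[2->3]=2 ship[1->2]=1 ship[0->1]=1 prod=2 -> [10 5 1 2]
Step 5: demand=4,sold=2 ship[2->3]=1 ship[1->2]=1 ship[0->1]=1 prod=2 -> [11 5 1 1]
Step 6: demand=4,sold=1 ship[2->3]=1 ship[1->2]=1 ship[0->1]=1 prod=2 -> [12 5 1 1]
Step 7: demand=4,sold=1 ship[2->3]=1 ship[1->2]=1 ship[0->1]=1 prod=2 -> [13 5 1 1]
Step 8: demand=4,sold=1 ship[2->3]=1 ship[1->2]=1 ship[0->1]=1 prod=2 -> [14 5 1 1]
Step 9: demand=4,sold=1 ship[2->3]=1 ship[1->2]=1 ship[0->1]=1 prod=2 -> [15 5 1 1]
Step 10: demand=4,sold=1 ship[2->3]=1 ship[1->2]=1 ship[0->1]=1 prod=2 -> [16 5 1 1]
Step 11: demand=4,sold=1 ship[2->3]=1 ship[1->2]=1 ship[0->1]=1 prod=2 -> [17 5 1 1]
Step 12: demand=4,sold=1 ship[2->3]=1 ship[1->2]=1 ship[0->1]=1 prod=2 -> [18 5 1 1]
First stockout at step 4

4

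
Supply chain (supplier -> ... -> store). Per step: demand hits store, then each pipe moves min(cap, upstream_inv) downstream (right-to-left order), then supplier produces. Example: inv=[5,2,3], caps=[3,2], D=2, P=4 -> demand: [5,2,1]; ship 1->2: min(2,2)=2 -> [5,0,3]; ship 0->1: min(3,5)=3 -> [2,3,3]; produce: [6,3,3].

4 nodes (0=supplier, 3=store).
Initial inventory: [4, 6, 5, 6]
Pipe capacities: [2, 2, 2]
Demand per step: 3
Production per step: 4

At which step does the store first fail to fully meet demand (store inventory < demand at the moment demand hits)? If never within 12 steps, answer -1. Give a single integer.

Step 1: demand=3,sold=3 ship[2->3]=2 ship[1->2]=2 ship[0->1]=2 prod=4 -> [6 6 5 5]
Step 2: demand=3,sold=3 ship[2->3]=2 ship[1->2]=2 ship[0->1]=2 prod=4 -> [8 6 5 4]
Step 3: demand=3,sold=3 ship[2->3]=2 ship[1->2]=2 ship[0->1]=2 prod=4 -> [10 6 5 3]
Step 4: demand=3,sold=3 ship[2->3]=2 ship[1->2]=2 ship[0->1]=2 prod=4 -> [12 6 5 2]
Step 5: demand=3,sold=2 ship[2->3]=2 ship[1->2]=2 ship[0->1]=2 prod=4 -> [14 6 5 2]
Step 6: demand=3,sold=2 ship[2->3]=2 ship[1->2]=2 ship[0->1]=2 prod=4 -> [16 6 5 2]
Step 7: demand=3,sold=2 ship[2->3]=2 ship[1->2]=2 ship[0->1]=2 prod=4 -> [18 6 5 2]
Step 8: demand=3,sold=2 ship[2->3]=2 ship[1->2]=2 ship[0->1]=2 prod=4 -> [20 6 5 2]
Step 9: demand=3,sold=2 ship[2->3]=2 ship[1->2]=2 ship[0->1]=2 prod=4 -> [22 6 5 2]
Step 10: demand=3,sold=2 ship[2->3]=2 ship[1->2]=2 ship[0->1]=2 prod=4 -> [24 6 5 2]
Step 11: demand=3,sold=2 ship[2->3]=2 ship[1->2]=2 ship[0->1]=2 prod=4 -> [26 6 5 2]
Step 12: demand=3,sold=2 ship[2->3]=2 ship[1->2]=2 ship[0->1]=2 prod=4 -> [28 6 5 2]
First stockout at step 5

5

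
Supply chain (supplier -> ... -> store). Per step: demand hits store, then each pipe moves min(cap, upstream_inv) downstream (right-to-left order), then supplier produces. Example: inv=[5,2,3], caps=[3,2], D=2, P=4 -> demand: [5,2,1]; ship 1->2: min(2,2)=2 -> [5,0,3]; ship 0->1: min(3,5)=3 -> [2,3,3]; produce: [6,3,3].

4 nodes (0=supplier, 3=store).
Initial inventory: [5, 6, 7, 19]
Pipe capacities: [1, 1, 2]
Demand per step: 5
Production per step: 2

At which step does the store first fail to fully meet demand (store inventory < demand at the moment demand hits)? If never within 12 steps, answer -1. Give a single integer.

Step 1: demand=5,sold=5 ship[2->3]=2 ship[1->2]=1 ship[0->1]=1 prod=2 -> [6 6 6 16]
Step 2: demand=5,sold=5 ship[2->3]=2 ship[1->2]=1 ship[0->1]=1 prod=2 -> [7 6 5 13]
Step 3: demand=5,sold=5 ship[2->3]=2 ship[1->2]=1 ship[0->1]=1 prod=2 -> [8 6 4 10]
Step 4: demand=5,sold=5 ship[2->3]=2 ship[1->2]=1 ship[0->1]=1 prod=2 -> [9 6 3 7]
Step 5: demand=5,sold=5 ship[2->3]=2 ship[1->2]=1 ship[0->1]=1 prod=2 -> [10 6 2 4]
Step 6: demand=5,sold=4 ship[2->3]=2 ship[1->2]=1 ship[0->1]=1 prod=2 -> [11 6 1 2]
Step 7: demand=5,sold=2 ship[2->3]=1 ship[1->2]=1 ship[0->1]=1 prod=2 -> [12 6 1 1]
Step 8: demand=5,sold=1 ship[2->3]=1 ship[1->2]=1 ship[0->1]=1 prod=2 -> [13 6 1 1]
Step 9: demand=5,sold=1 ship[2->3]=1 ship[1->2]=1 ship[0->1]=1 prod=2 -> [14 6 1 1]
Step 10: demand=5,sold=1 ship[2->3]=1 ship[1->2]=1 ship[0->1]=1 prod=2 -> [15 6 1 1]
Step 11: demand=5,sold=1 ship[2->3]=1 ship[1->2]=1 ship[0->1]=1 prod=2 -> [16 6 1 1]
Step 12: demand=5,sold=1 ship[2->3]=1 ship[1->2]=1 ship[0->1]=1 prod=2 -> [17 6 1 1]
First stockout at step 6

6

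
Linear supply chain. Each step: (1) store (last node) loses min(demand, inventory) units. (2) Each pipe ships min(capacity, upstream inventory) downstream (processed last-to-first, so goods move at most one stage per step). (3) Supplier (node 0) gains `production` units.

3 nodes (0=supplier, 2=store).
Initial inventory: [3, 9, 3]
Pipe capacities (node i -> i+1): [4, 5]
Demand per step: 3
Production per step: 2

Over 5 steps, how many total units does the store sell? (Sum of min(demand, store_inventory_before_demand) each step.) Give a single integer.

Step 1: sold=3 (running total=3) -> [2 7 5]
Step 2: sold=3 (running total=6) -> [2 4 7]
Step 3: sold=3 (running total=9) -> [2 2 8]
Step 4: sold=3 (running total=12) -> [2 2 7]
Step 5: sold=3 (running total=15) -> [2 2 6]

Answer: 15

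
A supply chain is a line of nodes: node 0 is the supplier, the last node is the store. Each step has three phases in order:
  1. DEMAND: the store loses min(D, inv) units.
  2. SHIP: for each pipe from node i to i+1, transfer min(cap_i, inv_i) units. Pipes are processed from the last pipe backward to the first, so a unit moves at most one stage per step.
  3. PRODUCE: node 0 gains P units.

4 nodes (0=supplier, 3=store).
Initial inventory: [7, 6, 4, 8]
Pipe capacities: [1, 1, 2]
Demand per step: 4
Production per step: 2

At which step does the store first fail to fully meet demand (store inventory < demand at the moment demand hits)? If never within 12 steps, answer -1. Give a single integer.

Step 1: demand=4,sold=4 ship[2->3]=2 ship[1->2]=1 ship[0->1]=1 prod=2 -> [8 6 3 6]
Step 2: demand=4,sold=4 ship[2->3]=2 ship[1->2]=1 ship[0->1]=1 prod=2 -> [9 6 2 4]
Step 3: demand=4,sold=4 ship[2->3]=2 ship[1->2]=1 ship[0->1]=1 prod=2 -> [10 6 1 2]
Step 4: demand=4,sold=2 ship[2->3]=1 ship[1->2]=1 ship[0->1]=1 prod=2 -> [11 6 1 1]
Step 5: demand=4,sold=1 ship[2->3]=1 ship[1->2]=1 ship[0->1]=1 prod=2 -> [12 6 1 1]
Step 6: demand=4,sold=1 ship[2->3]=1 ship[1->2]=1 ship[0->1]=1 prod=2 -> [13 6 1 1]
Step 7: demand=4,sold=1 ship[2->3]=1 ship[1->2]=1 ship[0->1]=1 prod=2 -> [14 6 1 1]
Step 8: demand=4,sold=1 ship[2->3]=1 ship[1->2]=1 ship[0->1]=1 prod=2 -> [15 6 1 1]
Step 9: demand=4,sold=1 ship[2->3]=1 ship[1->2]=1 ship[0->1]=1 prod=2 -> [16 6 1 1]
Step 10: demand=4,sold=1 ship[2->3]=1 ship[1->2]=1 ship[0->1]=1 prod=2 -> [17 6 1 1]
Step 11: demand=4,sold=1 ship[2->3]=1 ship[1->2]=1 ship[0->1]=1 prod=2 -> [18 6 1 1]
Step 12: demand=4,sold=1 ship[2->3]=1 ship[1->2]=1 ship[0->1]=1 prod=2 -> [19 6 1 1]
First stockout at step 4

4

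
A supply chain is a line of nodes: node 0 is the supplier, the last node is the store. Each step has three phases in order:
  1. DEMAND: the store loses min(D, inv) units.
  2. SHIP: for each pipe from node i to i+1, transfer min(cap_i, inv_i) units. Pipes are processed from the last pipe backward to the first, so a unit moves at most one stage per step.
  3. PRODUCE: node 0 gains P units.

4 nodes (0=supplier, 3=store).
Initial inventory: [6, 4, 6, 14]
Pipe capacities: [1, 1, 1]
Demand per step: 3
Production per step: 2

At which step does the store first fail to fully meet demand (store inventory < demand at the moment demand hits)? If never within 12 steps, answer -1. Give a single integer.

Step 1: demand=3,sold=3 ship[2->3]=1 ship[1->2]=1 ship[0->1]=1 prod=2 -> [7 4 6 12]
Step 2: demand=3,sold=3 ship[2->3]=1 ship[1->2]=1 ship[0->1]=1 prod=2 -> [8 4 6 10]
Step 3: demand=3,sold=3 ship[2->3]=1 ship[1->2]=1 ship[0->1]=1 prod=2 -> [9 4 6 8]
Step 4: demand=3,sold=3 ship[2->3]=1 ship[1->2]=1 ship[0->1]=1 prod=2 -> [10 4 6 6]
Step 5: demand=3,sold=3 ship[2->3]=1 ship[1->2]=1 ship[0->1]=1 prod=2 -> [11 4 6 4]
Step 6: demand=3,sold=3 ship[2->3]=1 ship[1->2]=1 ship[0->1]=1 prod=2 -> [12 4 6 2]
Step 7: demand=3,sold=2 ship[2->3]=1 ship[1->2]=1 ship[0->1]=1 prod=2 -> [13 4 6 1]
Step 8: demand=3,sold=1 ship[2->3]=1 ship[1->2]=1 ship[0->1]=1 prod=2 -> [14 4 6 1]
Step 9: demand=3,sold=1 ship[2->3]=1 ship[1->2]=1 ship[0->1]=1 prod=2 -> [15 4 6 1]
Step 10: demand=3,sold=1 ship[2->3]=1 ship[1->2]=1 ship[0->1]=1 prod=2 -> [16 4 6 1]
Step 11: demand=3,sold=1 ship[2->3]=1 ship[1->2]=1 ship[0->1]=1 prod=2 -> [17 4 6 1]
Step 12: demand=3,sold=1 ship[2->3]=1 ship[1->2]=1 ship[0->1]=1 prod=2 -> [18 4 6 1]
First stockout at step 7

7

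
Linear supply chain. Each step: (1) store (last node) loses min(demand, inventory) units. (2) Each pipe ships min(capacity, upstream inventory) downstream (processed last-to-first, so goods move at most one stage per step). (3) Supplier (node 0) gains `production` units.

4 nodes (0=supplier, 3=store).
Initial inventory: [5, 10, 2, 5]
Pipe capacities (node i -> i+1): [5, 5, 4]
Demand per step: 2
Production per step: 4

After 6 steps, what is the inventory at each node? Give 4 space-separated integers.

Step 1: demand=2,sold=2 ship[2->3]=2 ship[1->2]=5 ship[0->1]=5 prod=4 -> inv=[4 10 5 5]
Step 2: demand=2,sold=2 ship[2->3]=4 ship[1->2]=5 ship[0->1]=4 prod=4 -> inv=[4 9 6 7]
Step 3: demand=2,sold=2 ship[2->3]=4 ship[1->2]=5 ship[0->1]=4 prod=4 -> inv=[4 8 7 9]
Step 4: demand=2,sold=2 ship[2->3]=4 ship[1->2]=5 ship[0->1]=4 prod=4 -> inv=[4 7 8 11]
Step 5: demand=2,sold=2 ship[2->3]=4 ship[1->2]=5 ship[0->1]=4 prod=4 -> inv=[4 6 9 13]
Step 6: demand=2,sold=2 ship[2->3]=4 ship[1->2]=5 ship[0->1]=4 prod=4 -> inv=[4 5 10 15]

4 5 10 15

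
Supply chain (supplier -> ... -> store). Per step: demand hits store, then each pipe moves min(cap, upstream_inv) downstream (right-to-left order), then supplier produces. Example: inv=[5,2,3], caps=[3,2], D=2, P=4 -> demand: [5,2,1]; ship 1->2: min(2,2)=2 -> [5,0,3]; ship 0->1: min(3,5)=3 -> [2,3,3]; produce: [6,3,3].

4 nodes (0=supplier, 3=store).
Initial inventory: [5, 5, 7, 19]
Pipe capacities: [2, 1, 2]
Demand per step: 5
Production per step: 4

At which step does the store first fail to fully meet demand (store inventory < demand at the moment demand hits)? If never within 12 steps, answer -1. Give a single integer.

Step 1: demand=5,sold=5 ship[2->3]=2 ship[1->2]=1 ship[0->1]=2 prod=4 -> [7 6 6 16]
Step 2: demand=5,sold=5 ship[2->3]=2 ship[1->2]=1 ship[0->1]=2 prod=4 -> [9 7 5 13]
Step 3: demand=5,sold=5 ship[2->3]=2 ship[1->2]=1 ship[0->1]=2 prod=4 -> [11 8 4 10]
Step 4: demand=5,sold=5 ship[2->3]=2 ship[1->2]=1 ship[0->1]=2 prod=4 -> [13 9 3 7]
Step 5: demand=5,sold=5 ship[2->3]=2 ship[1->2]=1 ship[0->1]=2 prod=4 -> [15 10 2 4]
Step 6: demand=5,sold=4 ship[2->3]=2 ship[1->2]=1 ship[0->1]=2 prod=4 -> [17 11 1 2]
Step 7: demand=5,sold=2 ship[2->3]=1 ship[1->2]=1 ship[0->1]=2 prod=4 -> [19 12 1 1]
Step 8: demand=5,sold=1 ship[2->3]=1 ship[1->2]=1 ship[0->1]=2 prod=4 -> [21 13 1 1]
Step 9: demand=5,sold=1 ship[2->3]=1 ship[1->2]=1 ship[0->1]=2 prod=4 -> [23 14 1 1]
Step 10: demand=5,sold=1 ship[2->3]=1 ship[1->2]=1 ship[0->1]=2 prod=4 -> [25 15 1 1]
Step 11: demand=5,sold=1 ship[2->3]=1 ship[1->2]=1 ship[0->1]=2 prod=4 -> [27 16 1 1]
Step 12: demand=5,sold=1 ship[2->3]=1 ship[1->2]=1 ship[0->1]=2 prod=4 -> [29 17 1 1]
First stockout at step 6

6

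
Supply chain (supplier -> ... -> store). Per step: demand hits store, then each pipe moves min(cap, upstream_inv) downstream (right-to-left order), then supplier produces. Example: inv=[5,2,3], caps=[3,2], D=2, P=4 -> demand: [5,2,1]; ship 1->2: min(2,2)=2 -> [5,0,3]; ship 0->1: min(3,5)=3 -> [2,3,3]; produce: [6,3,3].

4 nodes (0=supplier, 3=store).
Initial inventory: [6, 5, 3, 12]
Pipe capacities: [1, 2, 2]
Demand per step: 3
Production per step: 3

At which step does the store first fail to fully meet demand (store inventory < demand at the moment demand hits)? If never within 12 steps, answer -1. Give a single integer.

Step 1: demand=3,sold=3 ship[2->3]=2 ship[1->2]=2 ship[0->1]=1 prod=3 -> [8 4 3 11]
Step 2: demand=3,sold=3 ship[2->3]=2 ship[1->2]=2 ship[0->1]=1 prod=3 -> [10 3 3 10]
Step 3: demand=3,sold=3 ship[2->3]=2 ship[1->2]=2 ship[0->1]=1 prod=3 -> [12 2 3 9]
Step 4: demand=3,sold=3 ship[2->3]=2 ship[1->2]=2 ship[0->1]=1 prod=3 -> [14 1 3 8]
Step 5: demand=3,sold=3 ship[2->3]=2 ship[1->2]=1 ship[0->1]=1 prod=3 -> [16 1 2 7]
Step 6: demand=3,sold=3 ship[2->3]=2 ship[1->2]=1 ship[0->1]=1 prod=3 -> [18 1 1 6]
Step 7: demand=3,sold=3 ship[2->3]=1 ship[1->2]=1 ship[0->1]=1 prod=3 -> [20 1 1 4]
Step 8: demand=3,sold=3 ship[2->3]=1 ship[1->2]=1 ship[0->1]=1 prod=3 -> [22 1 1 2]
Step 9: demand=3,sold=2 ship[2->3]=1 ship[1->2]=1 ship[0->1]=1 prod=3 -> [24 1 1 1]
Step 10: demand=3,sold=1 ship[2->3]=1 ship[1->2]=1 ship[0->1]=1 prod=3 -> [26 1 1 1]
Step 11: demand=3,sold=1 ship[2->3]=1 ship[1->2]=1 ship[0->1]=1 prod=3 -> [28 1 1 1]
Step 12: demand=3,sold=1 ship[2->3]=1 ship[1->2]=1 ship[0->1]=1 prod=3 -> [30 1 1 1]
First stockout at step 9

9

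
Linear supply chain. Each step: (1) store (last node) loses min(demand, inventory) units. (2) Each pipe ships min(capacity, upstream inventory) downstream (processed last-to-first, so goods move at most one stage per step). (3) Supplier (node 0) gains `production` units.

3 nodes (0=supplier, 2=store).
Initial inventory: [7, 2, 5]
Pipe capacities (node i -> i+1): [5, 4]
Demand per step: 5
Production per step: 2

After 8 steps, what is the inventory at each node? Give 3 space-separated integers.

Step 1: demand=5,sold=5 ship[1->2]=2 ship[0->1]=5 prod=2 -> inv=[4 5 2]
Step 2: demand=5,sold=2 ship[1->2]=4 ship[0->1]=4 prod=2 -> inv=[2 5 4]
Step 3: demand=5,sold=4 ship[1->2]=4 ship[0->1]=2 prod=2 -> inv=[2 3 4]
Step 4: demand=5,sold=4 ship[1->2]=3 ship[0->1]=2 prod=2 -> inv=[2 2 3]
Step 5: demand=5,sold=3 ship[1->2]=2 ship[0->1]=2 prod=2 -> inv=[2 2 2]
Step 6: demand=5,sold=2 ship[1->2]=2 ship[0->1]=2 prod=2 -> inv=[2 2 2]
Step 7: demand=5,sold=2 ship[1->2]=2 ship[0->1]=2 prod=2 -> inv=[2 2 2]
Step 8: demand=5,sold=2 ship[1->2]=2 ship[0->1]=2 prod=2 -> inv=[2 2 2]

2 2 2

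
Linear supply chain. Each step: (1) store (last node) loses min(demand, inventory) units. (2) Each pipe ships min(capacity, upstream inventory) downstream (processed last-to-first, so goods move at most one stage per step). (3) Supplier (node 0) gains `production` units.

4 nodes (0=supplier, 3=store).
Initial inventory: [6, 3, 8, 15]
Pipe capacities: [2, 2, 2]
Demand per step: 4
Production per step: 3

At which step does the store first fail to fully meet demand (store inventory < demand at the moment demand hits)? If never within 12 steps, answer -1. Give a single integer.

Step 1: demand=4,sold=4 ship[2->3]=2 ship[1->2]=2 ship[0->1]=2 prod=3 -> [7 3 8 13]
Step 2: demand=4,sold=4 ship[2->3]=2 ship[1->2]=2 ship[0->1]=2 prod=3 -> [8 3 8 11]
Step 3: demand=4,sold=4 ship[2->3]=2 ship[1->2]=2 ship[0->1]=2 prod=3 -> [9 3 8 9]
Step 4: demand=4,sold=4 ship[2->3]=2 ship[1->2]=2 ship[0->1]=2 prod=3 -> [10 3 8 7]
Step 5: demand=4,sold=4 ship[2->3]=2 ship[1->2]=2 ship[0->1]=2 prod=3 -> [11 3 8 5]
Step 6: demand=4,sold=4 ship[2->3]=2 ship[1->2]=2 ship[0->1]=2 prod=3 -> [12 3 8 3]
Step 7: demand=4,sold=3 ship[2->3]=2 ship[1->2]=2 ship[0->1]=2 prod=3 -> [13 3 8 2]
Step 8: demand=4,sold=2 ship[2->3]=2 ship[1->2]=2 ship[0->1]=2 prod=3 -> [14 3 8 2]
Step 9: demand=4,sold=2 ship[2->3]=2 ship[1->2]=2 ship[0->1]=2 prod=3 -> [15 3 8 2]
Step 10: demand=4,sold=2 ship[2->3]=2 ship[1->2]=2 ship[0->1]=2 prod=3 -> [16 3 8 2]
Step 11: demand=4,sold=2 ship[2->3]=2 ship[1->2]=2 ship[0->1]=2 prod=3 -> [17 3 8 2]
Step 12: demand=4,sold=2 ship[2->3]=2 ship[1->2]=2 ship[0->1]=2 prod=3 -> [18 3 8 2]
First stockout at step 7

7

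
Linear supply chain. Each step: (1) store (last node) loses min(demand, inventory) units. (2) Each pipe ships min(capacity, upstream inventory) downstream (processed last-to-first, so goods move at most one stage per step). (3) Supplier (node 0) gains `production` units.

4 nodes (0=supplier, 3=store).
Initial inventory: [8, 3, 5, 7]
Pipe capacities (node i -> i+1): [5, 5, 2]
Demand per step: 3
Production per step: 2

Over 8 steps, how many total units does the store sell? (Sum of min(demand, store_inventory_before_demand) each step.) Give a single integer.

Step 1: sold=3 (running total=3) -> [5 5 6 6]
Step 2: sold=3 (running total=6) -> [2 5 9 5]
Step 3: sold=3 (running total=9) -> [2 2 12 4]
Step 4: sold=3 (running total=12) -> [2 2 12 3]
Step 5: sold=3 (running total=15) -> [2 2 12 2]
Step 6: sold=2 (running total=17) -> [2 2 12 2]
Step 7: sold=2 (running total=19) -> [2 2 12 2]
Step 8: sold=2 (running total=21) -> [2 2 12 2]

Answer: 21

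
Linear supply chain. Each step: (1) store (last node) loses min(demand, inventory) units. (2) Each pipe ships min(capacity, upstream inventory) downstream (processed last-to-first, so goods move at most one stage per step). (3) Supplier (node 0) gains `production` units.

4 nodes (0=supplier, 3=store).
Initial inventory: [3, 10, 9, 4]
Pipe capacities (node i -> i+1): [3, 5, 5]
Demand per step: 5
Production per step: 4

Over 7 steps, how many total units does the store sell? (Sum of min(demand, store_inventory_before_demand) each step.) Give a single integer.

Step 1: sold=4 (running total=4) -> [4 8 9 5]
Step 2: sold=5 (running total=9) -> [5 6 9 5]
Step 3: sold=5 (running total=14) -> [6 4 9 5]
Step 4: sold=5 (running total=19) -> [7 3 8 5]
Step 5: sold=5 (running total=24) -> [8 3 6 5]
Step 6: sold=5 (running total=29) -> [9 3 4 5]
Step 7: sold=5 (running total=34) -> [10 3 3 4]

Answer: 34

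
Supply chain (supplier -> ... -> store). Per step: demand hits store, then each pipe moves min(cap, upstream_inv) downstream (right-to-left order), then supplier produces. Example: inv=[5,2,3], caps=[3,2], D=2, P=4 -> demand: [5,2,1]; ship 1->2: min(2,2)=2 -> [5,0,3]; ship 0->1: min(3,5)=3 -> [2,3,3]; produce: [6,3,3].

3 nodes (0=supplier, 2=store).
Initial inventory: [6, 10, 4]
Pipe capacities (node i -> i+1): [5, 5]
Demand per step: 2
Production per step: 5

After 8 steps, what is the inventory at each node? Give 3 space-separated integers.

Step 1: demand=2,sold=2 ship[1->2]=5 ship[0->1]=5 prod=5 -> inv=[6 10 7]
Step 2: demand=2,sold=2 ship[1->2]=5 ship[0->1]=5 prod=5 -> inv=[6 10 10]
Step 3: demand=2,sold=2 ship[1->2]=5 ship[0->1]=5 prod=5 -> inv=[6 10 13]
Step 4: demand=2,sold=2 ship[1->2]=5 ship[0->1]=5 prod=5 -> inv=[6 10 16]
Step 5: demand=2,sold=2 ship[1->2]=5 ship[0->1]=5 prod=5 -> inv=[6 10 19]
Step 6: demand=2,sold=2 ship[1->2]=5 ship[0->1]=5 prod=5 -> inv=[6 10 22]
Step 7: demand=2,sold=2 ship[1->2]=5 ship[0->1]=5 prod=5 -> inv=[6 10 25]
Step 8: demand=2,sold=2 ship[1->2]=5 ship[0->1]=5 prod=5 -> inv=[6 10 28]

6 10 28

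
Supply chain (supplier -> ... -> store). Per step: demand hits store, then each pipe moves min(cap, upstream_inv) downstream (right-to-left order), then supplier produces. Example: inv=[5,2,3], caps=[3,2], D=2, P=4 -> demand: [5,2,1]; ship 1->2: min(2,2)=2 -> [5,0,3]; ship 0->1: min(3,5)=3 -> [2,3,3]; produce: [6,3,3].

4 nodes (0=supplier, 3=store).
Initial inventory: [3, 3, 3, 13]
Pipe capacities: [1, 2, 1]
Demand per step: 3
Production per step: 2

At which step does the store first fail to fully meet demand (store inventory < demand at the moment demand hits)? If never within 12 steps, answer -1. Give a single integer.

Step 1: demand=3,sold=3 ship[2->3]=1 ship[1->2]=2 ship[0->1]=1 prod=2 -> [4 2 4 11]
Step 2: demand=3,sold=3 ship[2->3]=1 ship[1->2]=2 ship[0->1]=1 prod=2 -> [5 1 5 9]
Step 3: demand=3,sold=3 ship[2->3]=1 ship[1->2]=1 ship[0->1]=1 prod=2 -> [6 1 5 7]
Step 4: demand=3,sold=3 ship[2->3]=1 ship[1->2]=1 ship[0->1]=1 prod=2 -> [7 1 5 5]
Step 5: demand=3,sold=3 ship[2->3]=1 ship[1->2]=1 ship[0->1]=1 prod=2 -> [8 1 5 3]
Step 6: demand=3,sold=3 ship[2->3]=1 ship[1->2]=1 ship[0->1]=1 prod=2 -> [9 1 5 1]
Step 7: demand=3,sold=1 ship[2->3]=1 ship[1->2]=1 ship[0->1]=1 prod=2 -> [10 1 5 1]
Step 8: demand=3,sold=1 ship[2->3]=1 ship[1->2]=1 ship[0->1]=1 prod=2 -> [11 1 5 1]
Step 9: demand=3,sold=1 ship[2->3]=1 ship[1->2]=1 ship[0->1]=1 prod=2 -> [12 1 5 1]
Step 10: demand=3,sold=1 ship[2->3]=1 ship[1->2]=1 ship[0->1]=1 prod=2 -> [13 1 5 1]
Step 11: demand=3,sold=1 ship[2->3]=1 ship[1->2]=1 ship[0->1]=1 prod=2 -> [14 1 5 1]
Step 12: demand=3,sold=1 ship[2->3]=1 ship[1->2]=1 ship[0->1]=1 prod=2 -> [15 1 5 1]
First stockout at step 7

7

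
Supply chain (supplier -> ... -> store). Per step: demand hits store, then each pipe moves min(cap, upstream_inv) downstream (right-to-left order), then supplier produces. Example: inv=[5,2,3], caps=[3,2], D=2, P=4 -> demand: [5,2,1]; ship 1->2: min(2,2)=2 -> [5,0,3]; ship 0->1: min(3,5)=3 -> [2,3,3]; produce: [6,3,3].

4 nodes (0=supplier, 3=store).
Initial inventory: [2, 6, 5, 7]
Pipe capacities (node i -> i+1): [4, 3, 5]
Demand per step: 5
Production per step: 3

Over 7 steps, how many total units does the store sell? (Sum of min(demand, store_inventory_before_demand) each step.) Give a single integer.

Answer: 27

Derivation:
Step 1: sold=5 (running total=5) -> [3 5 3 7]
Step 2: sold=5 (running total=10) -> [3 5 3 5]
Step 3: sold=5 (running total=15) -> [3 5 3 3]
Step 4: sold=3 (running total=18) -> [3 5 3 3]
Step 5: sold=3 (running total=21) -> [3 5 3 3]
Step 6: sold=3 (running total=24) -> [3 5 3 3]
Step 7: sold=3 (running total=27) -> [3 5 3 3]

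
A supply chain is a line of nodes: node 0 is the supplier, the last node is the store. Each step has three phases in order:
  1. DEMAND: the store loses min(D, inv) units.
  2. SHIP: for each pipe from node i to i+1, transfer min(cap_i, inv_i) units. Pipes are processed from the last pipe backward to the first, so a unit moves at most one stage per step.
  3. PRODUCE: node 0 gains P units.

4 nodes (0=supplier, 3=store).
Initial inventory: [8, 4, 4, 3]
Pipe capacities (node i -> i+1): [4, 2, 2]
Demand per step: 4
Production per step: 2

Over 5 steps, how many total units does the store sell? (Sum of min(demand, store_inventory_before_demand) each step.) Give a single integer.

Step 1: sold=3 (running total=3) -> [6 6 4 2]
Step 2: sold=2 (running total=5) -> [4 8 4 2]
Step 3: sold=2 (running total=7) -> [2 10 4 2]
Step 4: sold=2 (running total=9) -> [2 10 4 2]
Step 5: sold=2 (running total=11) -> [2 10 4 2]

Answer: 11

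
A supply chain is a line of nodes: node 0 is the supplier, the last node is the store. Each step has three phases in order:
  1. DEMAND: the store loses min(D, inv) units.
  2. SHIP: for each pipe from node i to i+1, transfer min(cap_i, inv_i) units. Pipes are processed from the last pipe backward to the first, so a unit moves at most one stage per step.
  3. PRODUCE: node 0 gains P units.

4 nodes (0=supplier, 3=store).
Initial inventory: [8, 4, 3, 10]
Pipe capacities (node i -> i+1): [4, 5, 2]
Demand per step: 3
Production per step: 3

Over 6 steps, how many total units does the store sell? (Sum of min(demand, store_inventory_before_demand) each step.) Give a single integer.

Answer: 18

Derivation:
Step 1: sold=3 (running total=3) -> [7 4 5 9]
Step 2: sold=3 (running total=6) -> [6 4 7 8]
Step 3: sold=3 (running total=9) -> [5 4 9 7]
Step 4: sold=3 (running total=12) -> [4 4 11 6]
Step 5: sold=3 (running total=15) -> [3 4 13 5]
Step 6: sold=3 (running total=18) -> [3 3 15 4]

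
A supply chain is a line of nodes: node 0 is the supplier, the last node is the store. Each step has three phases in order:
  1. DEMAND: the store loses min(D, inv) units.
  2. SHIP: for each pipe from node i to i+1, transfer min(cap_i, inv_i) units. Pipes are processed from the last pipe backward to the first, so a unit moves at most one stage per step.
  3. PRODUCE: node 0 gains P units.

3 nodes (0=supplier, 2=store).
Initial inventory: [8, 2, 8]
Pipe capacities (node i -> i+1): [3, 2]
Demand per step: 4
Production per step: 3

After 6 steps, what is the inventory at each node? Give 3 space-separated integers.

Step 1: demand=4,sold=4 ship[1->2]=2 ship[0->1]=3 prod=3 -> inv=[8 3 6]
Step 2: demand=4,sold=4 ship[1->2]=2 ship[0->1]=3 prod=3 -> inv=[8 4 4]
Step 3: demand=4,sold=4 ship[1->2]=2 ship[0->1]=3 prod=3 -> inv=[8 5 2]
Step 4: demand=4,sold=2 ship[1->2]=2 ship[0->1]=3 prod=3 -> inv=[8 6 2]
Step 5: demand=4,sold=2 ship[1->2]=2 ship[0->1]=3 prod=3 -> inv=[8 7 2]
Step 6: demand=4,sold=2 ship[1->2]=2 ship[0->1]=3 prod=3 -> inv=[8 8 2]

8 8 2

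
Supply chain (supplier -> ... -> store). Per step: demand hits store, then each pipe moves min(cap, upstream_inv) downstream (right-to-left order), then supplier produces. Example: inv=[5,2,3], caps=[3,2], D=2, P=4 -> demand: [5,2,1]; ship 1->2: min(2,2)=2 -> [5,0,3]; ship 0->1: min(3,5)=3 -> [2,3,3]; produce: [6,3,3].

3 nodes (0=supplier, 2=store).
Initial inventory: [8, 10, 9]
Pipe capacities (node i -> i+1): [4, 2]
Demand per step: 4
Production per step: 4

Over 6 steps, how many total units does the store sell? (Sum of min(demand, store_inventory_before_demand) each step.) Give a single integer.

Answer: 19

Derivation:
Step 1: sold=4 (running total=4) -> [8 12 7]
Step 2: sold=4 (running total=8) -> [8 14 5]
Step 3: sold=4 (running total=12) -> [8 16 3]
Step 4: sold=3 (running total=15) -> [8 18 2]
Step 5: sold=2 (running total=17) -> [8 20 2]
Step 6: sold=2 (running total=19) -> [8 22 2]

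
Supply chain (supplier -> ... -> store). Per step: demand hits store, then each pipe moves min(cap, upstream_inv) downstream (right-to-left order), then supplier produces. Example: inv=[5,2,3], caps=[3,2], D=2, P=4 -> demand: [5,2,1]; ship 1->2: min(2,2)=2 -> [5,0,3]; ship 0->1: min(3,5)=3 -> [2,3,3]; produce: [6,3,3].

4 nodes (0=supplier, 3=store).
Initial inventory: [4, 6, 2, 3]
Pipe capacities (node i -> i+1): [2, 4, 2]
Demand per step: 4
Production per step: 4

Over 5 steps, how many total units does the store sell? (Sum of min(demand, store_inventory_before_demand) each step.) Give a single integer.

Answer: 11

Derivation:
Step 1: sold=3 (running total=3) -> [6 4 4 2]
Step 2: sold=2 (running total=5) -> [8 2 6 2]
Step 3: sold=2 (running total=7) -> [10 2 6 2]
Step 4: sold=2 (running total=9) -> [12 2 6 2]
Step 5: sold=2 (running total=11) -> [14 2 6 2]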